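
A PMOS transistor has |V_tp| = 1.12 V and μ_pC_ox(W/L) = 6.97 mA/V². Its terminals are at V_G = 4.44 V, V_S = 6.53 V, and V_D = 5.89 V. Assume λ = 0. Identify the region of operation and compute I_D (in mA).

Triode; I_D = 2.90 mA

V_SG = V_S − V_G = 6.53 − 4.44 = 2.09 V; V_SD = V_S − V_D = 6.53 − 5.89 = 0.64 V.
V_ov = V_SG − |V_tp| = 2.09 − 1.12 = 0.97 V.
Since V_SD = 0.64 V < V_ov = 0.97 V, the device is in the triode region.
I_D = k_p [V_ov · V_SD − ½ V_SD²] = 6.97 × [0.97 × 0.64 − 0.5 × 0.64²] = 2.9 mA.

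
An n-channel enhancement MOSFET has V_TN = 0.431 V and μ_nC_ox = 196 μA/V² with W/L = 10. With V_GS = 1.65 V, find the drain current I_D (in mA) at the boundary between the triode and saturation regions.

At the boundary V_DS = V_ov = V_GS − V_TN = 1.65 − 0.431 = 1.22 V.
k_n = μ_nC_ox · (W/L) = 1.96 mA/V².
I_D = ½ k_n V_ov² = 0.5 × 1.96 × 1.22² = 1.46 mA.

I_D = 1.46 mA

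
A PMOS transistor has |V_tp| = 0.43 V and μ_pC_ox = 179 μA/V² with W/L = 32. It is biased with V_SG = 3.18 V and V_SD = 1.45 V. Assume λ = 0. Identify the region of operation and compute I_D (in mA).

k_p = μ_pC_ox · (W/L) = 5.728 mA/V².
V_ov = V_SG − |V_tp| = 3.18 − 0.43 = 2.75 V.
Since V_SD = 1.45 V < V_ov = 2.75 V, the device is in the triode region.
I_D = k_p [V_ov · V_SD − ½ V_SD²] = 5.728 × [2.75 × 1.45 − 0.5 × 1.45²] = 16.8 mA.

Triode; I_D = 16.8 mA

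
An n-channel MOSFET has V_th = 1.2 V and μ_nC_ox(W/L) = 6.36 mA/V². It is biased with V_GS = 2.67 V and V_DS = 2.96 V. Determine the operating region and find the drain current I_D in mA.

Saturation; I_D = 6.87 mA

V_ov = V_GS − V_th = 2.67 − 1.2 = 1.47 V.
Since V_DS = 2.96 V ≥ V_ov = 1.47 V, the device is in saturation.
I_D = ½ k_n V_ov² = 0.5 × 6.36 × 1.47² = 6.87 mA.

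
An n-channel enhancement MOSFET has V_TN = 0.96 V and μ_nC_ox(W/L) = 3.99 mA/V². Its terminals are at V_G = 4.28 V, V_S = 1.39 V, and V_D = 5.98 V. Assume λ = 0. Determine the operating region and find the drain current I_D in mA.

Saturation; I_D = 7.43 mA

V_GS = V_G − V_S = 4.28 − 1.39 = 2.89 V; V_DS = V_D − V_S = 5.98 − 1.39 = 4.59 V.
V_ov = V_GS − V_TN = 2.89 − 0.96 = 1.93 V.
Since V_DS = 4.59 V ≥ V_ov = 1.93 V, the device is in saturation.
I_D = ½ k_n V_ov² = 0.5 × 3.99 × 1.93² = 7.43 mA.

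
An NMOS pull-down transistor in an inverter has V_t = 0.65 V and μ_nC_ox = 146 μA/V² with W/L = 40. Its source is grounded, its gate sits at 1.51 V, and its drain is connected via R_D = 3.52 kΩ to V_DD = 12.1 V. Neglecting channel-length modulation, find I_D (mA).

I_D = 2.16 mA

V_GS = V_G = 1.51 V, so V_ov = 1.51 − 0.65 = 0.86 V.
k_n = μ_nC_ox · (W/L) = 5.84 mA/V².
Assume saturation: I_D = ½ k_n V_ov² = 0.5 × 5.84 × 0.86² = 2.16 mA, giving V_DS = V_DD − I_D R_D = 12.1 − 2.16 × 3.52 = 4.5 V.
V_DS = 4.5 V ≥ V_ov = 0.86 V, confirming saturation.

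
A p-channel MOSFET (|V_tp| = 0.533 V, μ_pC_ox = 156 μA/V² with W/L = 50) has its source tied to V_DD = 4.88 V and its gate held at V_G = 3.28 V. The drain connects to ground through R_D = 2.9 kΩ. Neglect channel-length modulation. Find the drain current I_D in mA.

I_D = 1.61 mA

V_SG = V_DD − V_G = 4.88 − 3.28 = 1.6 V, so V_ov = 1.6 − 0.533 = 1.07 V.
k_p = μ_pC_ox · (W/L) = 7.8 mA/V².
Assume saturation: I_D = ½ k_p V_ov² = 0.5 × 7.8 × 1.07² = 4.44 mA, giving V_SD = V_DD − I_D R_D = 4.88 − 4.44 × 2.9 = -8 V.
But -8 V < V_ov = 1.07 V, so the device is actually in triode.
In triode I_D = k_p[V_ov V_SD − ½ V_SD²] and I_D = (V_DD − V_SD)/R_D. Equating: 11.3 V_SD² − 25.14 V_SD + 4.88 = 0, giving V_SD = 0.215 V (the root below V_ov).
I_D = (4.88 − 0.215) / 2.9 = 1.61 mA.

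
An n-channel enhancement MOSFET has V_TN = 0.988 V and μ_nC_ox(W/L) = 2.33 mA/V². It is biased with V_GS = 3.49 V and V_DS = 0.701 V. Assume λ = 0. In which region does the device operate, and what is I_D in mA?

V_ov = V_GS − V_TN = 3.49 − 0.988 = 2.5 V.
Since V_DS = 0.701 V < V_ov = 2.5 V, the device is in the triode region.
I_D = k_n [V_ov · V_DS − ½ V_DS²] = 2.33 × [2.5 × 0.701 − 0.5 × 0.701²] = 3.51 mA.

Triode; I_D = 3.51 mA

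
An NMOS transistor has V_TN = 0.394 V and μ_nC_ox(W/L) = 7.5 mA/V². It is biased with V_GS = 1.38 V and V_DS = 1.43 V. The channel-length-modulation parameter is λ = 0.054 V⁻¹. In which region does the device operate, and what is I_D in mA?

Saturation; I_D = 3.93 mA

V_ov = V_GS − V_TN = 1.38 − 0.394 = 0.986 V.
Since V_DS = 1.43 V ≥ V_ov = 0.986 V, the device is in saturation.
I_D = ½ k_n V_ov² (1 + λ V_DS) = 0.5 × 7.5 × 0.986² × (1 + 0.054 × 1.43) = 3.93 mA.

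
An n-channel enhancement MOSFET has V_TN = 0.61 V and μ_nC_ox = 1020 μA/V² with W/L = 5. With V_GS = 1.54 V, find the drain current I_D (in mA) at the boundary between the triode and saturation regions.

I_D = 2.21 mA

At the boundary V_DS = V_ov = V_GS − V_TN = 1.54 − 0.61 = 0.93 V.
k_n = μ_nC_ox · (W/L) = 5.1 mA/V².
I_D = ½ k_n V_ov² = 0.5 × 5.1 × 0.93² = 2.21 mA.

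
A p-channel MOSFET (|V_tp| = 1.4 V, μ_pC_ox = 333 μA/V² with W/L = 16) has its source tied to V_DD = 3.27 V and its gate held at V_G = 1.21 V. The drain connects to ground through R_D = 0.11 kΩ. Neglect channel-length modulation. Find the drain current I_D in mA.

I_D = 1.16 mA

V_SG = V_DD − V_G = 3.27 − 1.21 = 2.06 V, so V_ov = 2.06 − 1.4 = 0.66 V.
k_p = μ_pC_ox · (W/L) = 5.328 mA/V².
Assume saturation: I_D = ½ k_p V_ov² = 0.5 × 5.328 × 0.66² = 1.16 mA, giving V_SD = V_DD − I_D R_D = 3.27 − 1.16 × 0.11 = 3.14 V.
V_SD = 3.14 V ≥ V_ov = 0.66 V, confirming saturation.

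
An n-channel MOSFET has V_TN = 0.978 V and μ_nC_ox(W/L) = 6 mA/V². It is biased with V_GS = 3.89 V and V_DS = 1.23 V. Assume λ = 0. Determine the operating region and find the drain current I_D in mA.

Triode; I_D = 17.0 mA

V_ov = V_GS − V_TN = 3.89 − 0.978 = 2.91 V.
Since V_DS = 1.23 V < V_ov = 2.91 V, the device is in the triode region.
I_D = k_n [V_ov · V_DS − ½ V_DS²] = 6 × [2.91 × 1.23 − 0.5 × 1.23²] = 17 mA.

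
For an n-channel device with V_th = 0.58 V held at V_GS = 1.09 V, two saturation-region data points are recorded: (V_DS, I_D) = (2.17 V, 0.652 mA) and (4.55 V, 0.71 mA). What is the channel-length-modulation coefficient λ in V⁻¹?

λ = 0.0407 V⁻¹

With V_GS fixed, I_D ∝ (1 + λ V_DS) in saturation, so I_D2/I_D1 = (1 + λ V_DS2)/(1 + λ V_DS1).
0.71/0.652 = 1.089 = (1 + 4.55 λ)/(1 + 2.17 λ).
Solving: λ (I_D1 V_DS2 − I_D2 V_DS1) = I_D2 − I_D1, so λ = (0.71 − 0.652) / (0.652 × 4.55 − 0.71 × 2.17) = 0.058 / 1.43 = 0.0407 V⁻¹.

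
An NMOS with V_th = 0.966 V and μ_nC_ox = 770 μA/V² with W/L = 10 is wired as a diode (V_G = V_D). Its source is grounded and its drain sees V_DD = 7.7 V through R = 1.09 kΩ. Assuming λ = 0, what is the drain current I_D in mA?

With gate tied to drain, V_GS = V_DS ≥ V_GS − V_th, so the device is in saturation.
k_n = μ_nC_ox · (W/L) = 7.7 mA/V².
KCL at the drain: ½ k_n (V_GS − V_th)² = (V_DD − V_GS)/R.
Let x = V_GS − 0.966. Then 4.2 x² + x − 6.734 = 0, giving x = 1.15 V (positive root), so V_GS = 2.12 V.
I_D = (V_DD − V_GS)/R = (7.7 − 2.12) / 1.09 = 5.12 mA.

I_D = 5.12 mA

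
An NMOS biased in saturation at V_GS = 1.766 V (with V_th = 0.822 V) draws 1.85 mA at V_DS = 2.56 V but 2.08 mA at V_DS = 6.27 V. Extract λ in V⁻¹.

With V_GS fixed, I_D ∝ (1 + λ V_DS) in saturation, so I_D2/I_D1 = (1 + λ V_DS2)/(1 + λ V_DS1).
2.08/1.85 = 1.124 = (1 + 6.27 λ)/(1 + 2.56 λ).
Solving: λ (I_D1 V_DS2 − I_D2 V_DS1) = I_D2 − I_D1, so λ = (2.08 − 1.85) / (1.85 × 6.27 − 2.08 × 2.56) = 0.23 / 6.27 = 0.0367 V⁻¹.

λ = 0.0367 V⁻¹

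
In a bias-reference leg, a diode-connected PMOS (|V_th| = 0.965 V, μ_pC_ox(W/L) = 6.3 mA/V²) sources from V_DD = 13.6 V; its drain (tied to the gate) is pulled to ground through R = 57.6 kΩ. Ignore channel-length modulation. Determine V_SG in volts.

V_SG = 1.23 V

With gate tied to drain, V_SG = V_SD ≥ V_SG − |V_th|, so the device is in saturation.
KCL at the drain: ½ k_p (V_SG − |V_th|)² = (V_DD − V_SG)/R.
Let x = V_SG − 0.965. Then 181 x² + x − 12.63 = 0, giving x = 0.261 V (positive root), so V_SG = 1.23 V.
I_D = (V_DD − V_SG)/R = (13.6 − 1.23) / 57.6 = 0.215 mA.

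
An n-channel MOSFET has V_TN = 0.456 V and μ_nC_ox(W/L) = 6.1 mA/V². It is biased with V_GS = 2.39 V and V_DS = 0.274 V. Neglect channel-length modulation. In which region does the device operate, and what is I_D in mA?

V_ov = V_GS − V_TN = 2.39 − 0.456 = 1.93 V.
Since V_DS = 0.274 V < V_ov = 1.93 V, the device is in the triode region.
I_D = k_n [V_ov · V_DS − ½ V_DS²] = 6.1 × [1.93 × 0.274 − 0.5 × 0.274²] = 3 mA.

Triode; I_D = 3.00 mA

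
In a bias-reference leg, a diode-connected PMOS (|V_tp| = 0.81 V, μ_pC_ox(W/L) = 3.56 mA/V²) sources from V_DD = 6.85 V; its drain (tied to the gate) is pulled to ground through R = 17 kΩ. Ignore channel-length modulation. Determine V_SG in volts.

V_SG = 1.24 V

With gate tied to drain, V_SG = V_SD ≥ V_SG − |V_tp|, so the device is in saturation.
KCL at the drain: ½ k_p (V_SG − |V_tp|)² = (V_DD − V_SG)/R.
Let x = V_SG − 0.81. Then 30.3 x² + x − 6.04 = 0, giving x = 0.431 V (positive root), so V_SG = 1.24 V.
I_D = (V_DD − V_SG)/R = (6.85 − 1.24) / 17 = 0.33 mA.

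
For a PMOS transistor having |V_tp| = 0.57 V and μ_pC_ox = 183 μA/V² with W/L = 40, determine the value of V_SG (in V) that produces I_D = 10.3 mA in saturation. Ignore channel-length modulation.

V_SG = 2.25 V

k_p = μ_pC_ox · (W/L) = 7.32 mA/V².
In saturation I_D = ½ k_p (V_SG − |V_tp|)², so V_SG − |V_tp| = √(2 I_D / k_p) = √(2 × 10.3 / 7.32) = 1.68 V.
V_SG = 0.57 + 1.68 = 2.25 V.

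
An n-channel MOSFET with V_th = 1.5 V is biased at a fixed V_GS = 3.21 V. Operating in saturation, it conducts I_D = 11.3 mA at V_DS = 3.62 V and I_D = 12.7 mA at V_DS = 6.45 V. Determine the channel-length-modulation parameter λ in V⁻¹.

λ = 0.0520 V⁻¹

With V_GS fixed, I_D ∝ (1 + λ V_DS) in saturation, so I_D2/I_D1 = (1 + λ V_DS2)/(1 + λ V_DS1).
12.7/11.3 = 1.124 = (1 + 6.45 λ)/(1 + 3.62 λ).
Solving: λ (I_D1 V_DS2 − I_D2 V_DS1) = I_D2 − I_D1, so λ = (12.7 − 11.3) / (11.3 × 6.45 − 12.7 × 3.62) = 1.4 / 26.9 = 0.052 V⁻¹.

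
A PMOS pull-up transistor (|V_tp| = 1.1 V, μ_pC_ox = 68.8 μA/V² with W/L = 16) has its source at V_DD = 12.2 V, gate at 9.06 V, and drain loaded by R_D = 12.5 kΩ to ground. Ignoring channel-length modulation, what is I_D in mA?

V_SG = V_DD − V_G = 12.2 − 9.06 = 3.14 V, so V_ov = 3.14 − 1.1 = 2.04 V.
k_p = μ_pC_ox · (W/L) = 1.101 mA/V².
Assume saturation: I_D = ½ k_p V_ov² = 0.5 × 1.101 × 2.04² = 2.29 mA, giving V_SD = V_DD − I_D R_D = 12.2 − 2.29 × 12.5 = -16.4 V.
But -16.4 V < V_ov = 2.04 V, so the device is actually in triode.
In triode I_D = k_p[V_ov V_SD − ½ V_SD²] and I_D = (V_DD − V_SD)/R_D. Equating: 6.88 V_SD² − 29.07 V_SD + 12.2 = 0, giving V_SD = 0.473 V (the root below V_ov).
I_D = (12.2 − 0.473) / 12.5 = 0.938 mA.

I_D = 0.938 mA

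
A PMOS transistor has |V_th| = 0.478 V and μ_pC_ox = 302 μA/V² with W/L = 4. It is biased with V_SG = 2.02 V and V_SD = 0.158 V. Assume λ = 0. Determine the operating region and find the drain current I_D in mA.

Triode; I_D = 0.279 mA

k_p = μ_pC_ox · (W/L) = 1.208 mA/V².
V_ov = V_SG − |V_th| = 2.02 − 0.478 = 1.54 V.
Since V_SD = 0.158 V < V_ov = 1.54 V, the device is in the triode region.
I_D = k_p [V_ov · V_SD − ½ V_SD²] = 1.208 × [1.54 × 0.158 − 0.5 × 0.158²] = 0.279 mA.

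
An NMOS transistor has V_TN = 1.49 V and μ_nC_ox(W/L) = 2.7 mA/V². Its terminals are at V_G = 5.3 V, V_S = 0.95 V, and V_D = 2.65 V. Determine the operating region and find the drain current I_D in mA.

V_GS = V_G − V_S = 5.3 − 0.95 = 4.35 V; V_DS = V_D − V_S = 2.65 − 0.95 = 1.7 V.
V_ov = V_GS − V_TN = 4.35 − 1.49 = 2.86 V.
Since V_DS = 1.7 V < V_ov = 2.86 V, the device is in the triode region.
I_D = k_n [V_ov · V_DS − ½ V_DS²] = 2.7 × [2.86 × 1.7 − 0.5 × 1.7²] = 9.23 mA.

Triode; I_D = 9.23 mA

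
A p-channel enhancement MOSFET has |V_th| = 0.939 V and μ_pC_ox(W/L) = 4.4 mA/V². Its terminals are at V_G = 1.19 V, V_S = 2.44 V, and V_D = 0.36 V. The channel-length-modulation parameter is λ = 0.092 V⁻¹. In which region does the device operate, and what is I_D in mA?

V_SG = V_S − V_G = 2.44 − 1.19 = 1.25 V; V_SD = V_S − V_D = 2.44 − 0.36 = 2.08 V.
V_ov = V_SG − |V_th| = 1.25 − 0.939 = 0.311 V.
Since V_SD = 2.08 V ≥ V_ov = 0.311 V, the device is in saturation.
I_D = ½ k_p V_ov² (1 + λ V_SD) = 0.5 × 4.4 × 0.311² × (1 + 0.092 × 2.08) = 0.254 mA.

Saturation; I_D = 0.254 mA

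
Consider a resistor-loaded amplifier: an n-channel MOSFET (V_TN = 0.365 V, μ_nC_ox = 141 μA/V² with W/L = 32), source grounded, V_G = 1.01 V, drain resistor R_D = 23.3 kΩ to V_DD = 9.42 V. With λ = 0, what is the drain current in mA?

I_D = 0.398 mA

V_GS = V_G = 1.01 V, so V_ov = 1.01 − 0.365 = 0.645 V.
k_n = μ_nC_ox · (W/L) = 4.512 mA/V².
Assume saturation: I_D = ½ k_n V_ov² = 0.5 × 4.512 × 0.645² = 0.939 mA, giving V_DS = V_DD − I_D R_D = 9.42 − 0.939 × 23.3 = -12.4 V.
But -12.4 V < V_ov = 0.645 V, so the device is actually in triode.
In triode I_D = k_n[V_ov V_DS − ½ V_DS²] and I_D = (V_DD − V_DS)/R_D. Equating: 52.6 V_DS² − 68.81 V_DS + 9.42 = 0, giving V_DS = 0.155 V (the root below V_ov).
I_D = (9.42 − 0.155) / 23.3 = 0.398 mA.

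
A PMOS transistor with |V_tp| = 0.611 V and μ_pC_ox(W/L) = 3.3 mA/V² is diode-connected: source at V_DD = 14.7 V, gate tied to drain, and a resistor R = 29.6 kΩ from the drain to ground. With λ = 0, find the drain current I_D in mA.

With gate tied to drain, V_SG = V_SD ≥ V_SG − |V_tp|, so the device is in saturation.
KCL at the drain: ½ k_p (V_SG − |V_tp|)² = (V_DD − V_SG)/R.
Let x = V_SG − 0.611. Then 48.8 x² + x − 14.09 = 0, giving x = 0.527 V (positive root), so V_SG = 1.14 V.
I_D = (V_DD − V_SG)/R = (14.7 − 1.14) / 29.6 = 0.458 mA.

I_D = 0.458 mA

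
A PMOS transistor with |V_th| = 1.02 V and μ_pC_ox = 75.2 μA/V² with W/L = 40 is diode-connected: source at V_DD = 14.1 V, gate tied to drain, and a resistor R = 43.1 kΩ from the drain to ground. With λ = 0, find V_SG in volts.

V_SG = 1.46 V

With gate tied to drain, V_SG = V_SD ≥ V_SG − |V_th|, so the device is in saturation.
k_p = μ_pC_ox · (W/L) = 3.008 mA/V².
KCL at the drain: ½ k_p (V_SG − |V_th|)² = (V_DD − V_SG)/R.
Let x = V_SG − 1.02. Then 64.8 x² + x − 13.08 = 0, giving x = 0.442 V (positive root), so V_SG = 1.46 V.
I_D = (V_DD − V_SG)/R = (14.1 − 1.46) / 43.1 = 0.293 mA.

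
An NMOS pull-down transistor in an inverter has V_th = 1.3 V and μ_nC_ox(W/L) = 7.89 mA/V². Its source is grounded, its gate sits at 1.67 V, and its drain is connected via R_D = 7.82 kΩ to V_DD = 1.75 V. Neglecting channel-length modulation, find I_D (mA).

V_GS = V_G = 1.67 V, so V_ov = 1.67 − 1.3 = 0.37 V.
Assume saturation: I_D = ½ k_n V_ov² = 0.5 × 7.89 × 0.37² = 0.54 mA, giving V_DS = V_DD − I_D R_D = 1.75 − 0.54 × 7.82 = -2.47 V.
But -2.47 V < V_ov = 0.37 V, so the device is actually in triode.
In triode I_D = k_n[V_ov V_DS − ½ V_DS²] and I_D = (V_DD − V_DS)/R_D. Equating: 30.8 V_DS² − 23.83 V_DS + 1.75 = 0, giving V_DS = 0.0822 V (the root below V_ov).
I_D = (1.75 − 0.0822) / 7.82 = 0.213 mA.

I_D = 0.213 mA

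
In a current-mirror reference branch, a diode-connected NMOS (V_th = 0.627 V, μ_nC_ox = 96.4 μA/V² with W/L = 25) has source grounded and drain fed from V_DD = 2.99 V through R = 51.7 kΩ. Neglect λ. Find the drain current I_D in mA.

With gate tied to drain, V_GS = V_DS ≥ V_GS − V_th, so the device is in saturation.
k_n = μ_nC_ox · (W/L) = 2.41 mA/V².
KCL at the drain: ½ k_n (V_GS − V_th)² = (V_DD − V_GS)/R.
Let x = V_GS − 0.627. Then 62.3 x² + x − 2.363 = 0, giving x = 0.187 V (positive root), so V_GS = 0.814 V.
I_D = (V_DD − V_GS)/R = (2.99 − 0.814) / 51.7 = 0.0421 mA.

I_D = 0.0421 mA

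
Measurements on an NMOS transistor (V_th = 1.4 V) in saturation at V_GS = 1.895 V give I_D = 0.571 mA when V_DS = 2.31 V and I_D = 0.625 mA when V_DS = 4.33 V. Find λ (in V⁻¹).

λ = 0.0525 V⁻¹

With V_GS fixed, I_D ∝ (1 + λ V_DS) in saturation, so I_D2/I_D1 = (1 + λ V_DS2)/(1 + λ V_DS1).
0.625/0.571 = 1.095 = (1 + 4.33 λ)/(1 + 2.31 λ).
Solving: λ (I_D1 V_DS2 − I_D2 V_DS1) = I_D2 − I_D1, so λ = (0.625 − 0.571) / (0.571 × 4.33 − 0.625 × 2.31) = 0.054 / 1.03 = 0.0525 V⁻¹.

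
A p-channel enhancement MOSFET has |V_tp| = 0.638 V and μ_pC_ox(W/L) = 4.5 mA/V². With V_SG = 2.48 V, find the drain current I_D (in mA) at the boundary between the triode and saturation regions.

I_D = 7.63 mA

At the boundary V_SD = V_ov = V_SG − |V_tp| = 2.48 − 0.638 = 1.84 V.
I_D = ½ k_p V_ov² = 0.5 × 4.5 × 1.84² = 7.63 mA.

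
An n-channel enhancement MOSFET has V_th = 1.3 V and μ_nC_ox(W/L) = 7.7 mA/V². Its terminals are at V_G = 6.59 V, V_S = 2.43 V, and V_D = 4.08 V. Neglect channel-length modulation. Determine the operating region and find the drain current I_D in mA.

Triode; I_D = 25.9 mA

V_GS = V_G − V_S = 6.59 − 2.43 = 4.16 V; V_DS = V_D − V_S = 4.08 − 2.43 = 1.65 V.
V_ov = V_GS − V_th = 4.16 − 1.3 = 2.86 V.
Since V_DS = 1.65 V < V_ov = 2.86 V, the device is in the triode region.
I_D = k_n [V_ov · V_DS − ½ V_DS²] = 7.7 × [2.86 × 1.65 − 0.5 × 1.65²] = 25.9 mA.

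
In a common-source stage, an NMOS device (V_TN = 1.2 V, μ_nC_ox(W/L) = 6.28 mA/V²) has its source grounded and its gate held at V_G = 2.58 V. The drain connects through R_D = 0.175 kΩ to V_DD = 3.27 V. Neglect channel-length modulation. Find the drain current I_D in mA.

I_D = 5.98 mA

V_GS = V_G = 2.58 V, so V_ov = 2.58 − 1.2 = 1.38 V.
Assume saturation: I_D = ½ k_n V_ov² = 0.5 × 6.28 × 1.38² = 5.98 mA, giving V_DS = V_DD − I_D R_D = 3.27 − 5.98 × 0.175 = 2.22 V.
V_DS = 2.22 V ≥ V_ov = 1.38 V, confirming saturation.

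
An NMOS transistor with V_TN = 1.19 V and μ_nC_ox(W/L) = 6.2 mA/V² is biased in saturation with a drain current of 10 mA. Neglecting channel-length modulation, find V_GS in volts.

In saturation I_D = ½ k_n (V_GS − V_TN)², so V_GS − V_TN = √(2 I_D / k_n) = √(2 × 10 / 6.2) = 1.8 V.
V_GS = 1.19 + 1.8 = 2.99 V.

V_GS = 2.99 V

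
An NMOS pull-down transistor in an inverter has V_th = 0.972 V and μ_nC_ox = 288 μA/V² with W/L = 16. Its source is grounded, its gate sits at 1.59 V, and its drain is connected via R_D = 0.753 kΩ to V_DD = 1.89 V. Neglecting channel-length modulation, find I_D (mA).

I_D = 0.880 mA

V_GS = V_G = 1.59 V, so V_ov = 1.59 − 0.972 = 0.618 V.
k_n = μ_nC_ox · (W/L) = 4.608 mA/V².
Assume saturation: I_D = ½ k_n V_ov² = 0.5 × 4.608 × 0.618² = 0.88 mA, giving V_DS = V_DD − I_D R_D = 1.89 − 0.88 × 0.753 = 1.23 V.
V_DS = 1.23 V ≥ V_ov = 0.618 V, confirming saturation.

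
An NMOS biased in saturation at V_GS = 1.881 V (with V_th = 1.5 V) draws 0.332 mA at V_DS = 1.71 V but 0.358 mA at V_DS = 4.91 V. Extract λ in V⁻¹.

With V_GS fixed, I_D ∝ (1 + λ V_DS) in saturation, so I_D2/I_D1 = (1 + λ V_DS2)/(1 + λ V_DS1).
0.358/0.332 = 1.078 = (1 + 4.91 λ)/(1 + 1.71 λ).
Solving: λ (I_D1 V_DS2 − I_D2 V_DS1) = I_D2 − I_D1, so λ = (0.358 − 0.332) / (0.332 × 4.91 − 0.358 × 1.71) = 0.026 / 1.02 = 0.0255 V⁻¹.

λ = 0.0255 V⁻¹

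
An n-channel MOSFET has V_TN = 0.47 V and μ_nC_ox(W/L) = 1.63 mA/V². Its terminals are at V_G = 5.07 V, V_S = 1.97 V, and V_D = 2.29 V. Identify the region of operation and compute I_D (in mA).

Triode; I_D = 1.29 mA

V_GS = V_G − V_S = 5.07 − 1.97 = 3.1 V; V_DS = V_D − V_S = 2.29 − 1.97 = 0.32 V.
V_ov = V_GS − V_TN = 3.1 − 0.47 = 2.63 V.
Since V_DS = 0.32 V < V_ov = 2.63 V, the device is in the triode region.
I_D = k_n [V_ov · V_DS − ½ V_DS²] = 1.63 × [2.63 × 0.32 − 0.5 × 0.32²] = 1.29 mA.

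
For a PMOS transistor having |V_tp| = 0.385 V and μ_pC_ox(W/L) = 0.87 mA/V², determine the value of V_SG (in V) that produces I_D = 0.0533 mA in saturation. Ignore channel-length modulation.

In saturation I_D = ½ k_p (V_SG − |V_tp|)², so V_SG − |V_tp| = √(2 I_D / k_p) = √(2 × 0.0533 / 0.87) = 0.35 V.
V_SG = 0.385 + 0.35 = 0.735 V.

V_SG = 0.735 V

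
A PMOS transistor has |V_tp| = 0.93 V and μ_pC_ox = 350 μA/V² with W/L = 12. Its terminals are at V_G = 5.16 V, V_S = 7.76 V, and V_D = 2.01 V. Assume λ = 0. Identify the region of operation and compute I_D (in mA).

V_SG = V_S − V_G = 7.76 − 5.16 = 2.6 V; V_SD = V_S − V_D = 7.76 − 2.01 = 5.75 V.
k_p = μ_pC_ox · (W/L) = 4.2 mA/V².
V_ov = V_SG − |V_tp| = 2.6 − 0.93 = 1.67 V.
Since V_SD = 5.75 V ≥ V_ov = 1.67 V, the device is in saturation.
I_D = ½ k_p V_ov² = 0.5 × 4.2 × 1.67² = 5.86 mA.

Saturation; I_D = 5.86 mA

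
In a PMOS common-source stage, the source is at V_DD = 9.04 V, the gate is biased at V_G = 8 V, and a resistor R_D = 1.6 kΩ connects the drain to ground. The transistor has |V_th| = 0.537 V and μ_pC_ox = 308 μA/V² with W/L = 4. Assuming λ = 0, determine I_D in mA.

V_SG = V_DD − V_G = 9.04 − 8 = 1.04 V, so V_ov = 1.04 − 0.537 = 0.503 V.
k_p = μ_pC_ox · (W/L) = 1.232 mA/V².
Assume saturation: I_D = ½ k_p V_ov² = 0.5 × 1.232 × 0.503² = 0.156 mA, giving V_SD = V_DD − I_D R_D = 9.04 − 0.156 × 1.6 = 8.79 V.
V_SD = 8.79 V ≥ V_ov = 0.503 V, confirming saturation.

I_D = 0.156 mA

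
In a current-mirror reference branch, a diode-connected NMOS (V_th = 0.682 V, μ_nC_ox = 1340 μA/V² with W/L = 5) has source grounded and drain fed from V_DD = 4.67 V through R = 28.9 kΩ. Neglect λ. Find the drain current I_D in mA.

I_D = 0.131 mA

With gate tied to drain, V_GS = V_DS ≥ V_GS − V_th, so the device is in saturation.
k_n = μ_nC_ox · (W/L) = 6.7 mA/V².
KCL at the drain: ½ k_n (V_GS − V_th)² = (V_DD − V_GS)/R.
Let x = V_GS − 0.682. Then 96.8 x² + x − 3.988 = 0, giving x = 0.198 V (positive root), so V_GS = 0.88 V.
I_D = (V_DD − V_GS)/R = (4.67 − 0.88) / 28.9 = 0.131 mA.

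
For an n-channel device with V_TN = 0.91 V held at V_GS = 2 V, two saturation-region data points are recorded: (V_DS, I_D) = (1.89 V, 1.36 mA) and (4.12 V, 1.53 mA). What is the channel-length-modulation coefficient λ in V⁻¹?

λ = 0.0627 V⁻¹

With V_GS fixed, I_D ∝ (1 + λ V_DS) in saturation, so I_D2/I_D1 = (1 + λ V_DS2)/(1 + λ V_DS1).
1.53/1.36 = 1.125 = (1 + 4.12 λ)/(1 + 1.89 λ).
Solving: λ (I_D1 V_DS2 − I_D2 V_DS1) = I_D2 − I_D1, so λ = (1.53 − 1.36) / (1.36 × 4.12 − 1.53 × 1.89) = 0.17 / 2.71 = 0.0627 V⁻¹.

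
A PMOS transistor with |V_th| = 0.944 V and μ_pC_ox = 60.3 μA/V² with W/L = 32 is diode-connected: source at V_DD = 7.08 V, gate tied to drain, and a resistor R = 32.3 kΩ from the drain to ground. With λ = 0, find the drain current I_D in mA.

I_D = 0.177 mA

With gate tied to drain, V_SG = V_SD ≥ V_SG − |V_th|, so the device is in saturation.
k_p = μ_pC_ox · (W/L) = 1.93 mA/V².
KCL at the drain: ½ k_p (V_SG − |V_th|)² = (V_DD − V_SG)/R.
Let x = V_SG − 0.944. Then 31.2 x² + x − 6.136 = 0, giving x = 0.428 V (positive root), so V_SG = 1.37 V.
I_D = (V_DD − V_SG)/R = (7.08 − 1.37) / 32.3 = 0.177 mA.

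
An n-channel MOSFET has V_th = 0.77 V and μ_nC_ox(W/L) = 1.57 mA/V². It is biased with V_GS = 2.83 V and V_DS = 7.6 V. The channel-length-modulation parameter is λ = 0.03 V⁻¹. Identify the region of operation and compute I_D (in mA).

Saturation; I_D = 4.09 mA

V_ov = V_GS − V_th = 2.83 − 0.77 = 2.06 V.
Since V_DS = 7.6 V ≥ V_ov = 2.06 V, the device is in saturation.
I_D = ½ k_n V_ov² (1 + λ V_DS) = 0.5 × 1.57 × 2.06² × (1 + 0.03 × 7.6) = 4.09 mA.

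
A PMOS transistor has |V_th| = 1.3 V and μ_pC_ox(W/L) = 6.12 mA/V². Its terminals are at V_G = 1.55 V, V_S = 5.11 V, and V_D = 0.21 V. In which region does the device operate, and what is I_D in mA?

V_SG = V_S − V_G = 5.11 − 1.55 = 3.56 V; V_SD = V_S − V_D = 5.11 − 0.21 = 4.9 V.
V_ov = V_SG − |V_th| = 3.56 − 1.3 = 2.26 V.
Since V_SD = 4.9 V ≥ V_ov = 2.26 V, the device is in saturation.
I_D = ½ k_p V_ov² = 0.5 × 6.12 × 2.26² = 15.6 mA.

Saturation; I_D = 15.6 mA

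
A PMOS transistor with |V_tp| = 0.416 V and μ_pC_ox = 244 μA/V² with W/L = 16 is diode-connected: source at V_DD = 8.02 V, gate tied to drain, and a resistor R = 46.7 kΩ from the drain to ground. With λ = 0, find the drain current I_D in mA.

I_D = 0.157 mA

With gate tied to drain, V_SG = V_SD ≥ V_SG − |V_tp|, so the device is in saturation.
k_p = μ_pC_ox · (W/L) = 3.904 mA/V².
KCL at the drain: ½ k_p (V_SG − |V_tp|)² = (V_DD − V_SG)/R.
Let x = V_SG − 0.416. Then 91.2 x² + x − 7.604 = 0, giving x = 0.283 V (positive root), so V_SG = 0.699 V.
I_D = (V_DD − V_SG)/R = (8.02 − 0.699) / 46.7 = 0.157 mA.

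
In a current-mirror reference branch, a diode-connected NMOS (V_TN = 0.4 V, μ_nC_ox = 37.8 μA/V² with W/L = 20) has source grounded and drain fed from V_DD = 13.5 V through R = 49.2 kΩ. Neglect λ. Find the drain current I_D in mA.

I_D = 0.250 mA

With gate tied to drain, V_GS = V_DS ≥ V_GS − V_TN, so the device is in saturation.
k_n = μ_nC_ox · (W/L) = 0.756 mA/V².
KCL at the drain: ½ k_n (V_GS − V_TN)² = (V_DD − V_GS)/R.
Let x = V_GS − 0.4. Then 18.6 x² + x − 13.1 = 0, giving x = 0.813 V (positive root), so V_GS = 1.21 V.
I_D = (V_DD − V_GS)/R = (13.5 − 1.21) / 49.2 = 0.25 mA.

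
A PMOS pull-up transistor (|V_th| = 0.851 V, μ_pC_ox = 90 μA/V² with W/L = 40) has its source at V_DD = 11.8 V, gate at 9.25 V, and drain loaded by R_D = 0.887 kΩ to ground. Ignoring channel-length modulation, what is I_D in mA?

V_SG = V_DD − V_G = 11.8 − 9.25 = 2.55 V, so V_ov = 2.55 − 0.851 = 1.7 V.
k_p = μ_pC_ox · (W/L) = 3.6 mA/V².
Assume saturation: I_D = ½ k_p V_ov² = 0.5 × 3.6 × 1.7² = 5.2 mA, giving V_SD = V_DD − I_D R_D = 11.8 − 5.2 × 0.887 = 7.19 V.
V_SD = 7.19 V ≥ V_ov = 1.7 V, confirming saturation.

I_D = 5.20 mA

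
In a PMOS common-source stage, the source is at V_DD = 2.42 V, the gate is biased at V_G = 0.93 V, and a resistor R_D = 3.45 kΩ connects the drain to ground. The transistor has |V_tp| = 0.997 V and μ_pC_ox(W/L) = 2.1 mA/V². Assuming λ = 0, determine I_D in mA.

V_SG = V_DD − V_G = 2.42 − 0.93 = 1.49 V, so V_ov = 1.49 − 0.997 = 0.493 V.
Assume saturation: I_D = ½ k_p V_ov² = 0.5 × 2.1 × 0.493² = 0.255 mA, giving V_SD = V_DD − I_D R_D = 2.42 − 0.255 × 3.45 = 1.54 V.
V_SD = 1.54 V ≥ V_ov = 0.493 V, confirming saturation.

I_D = 0.255 mA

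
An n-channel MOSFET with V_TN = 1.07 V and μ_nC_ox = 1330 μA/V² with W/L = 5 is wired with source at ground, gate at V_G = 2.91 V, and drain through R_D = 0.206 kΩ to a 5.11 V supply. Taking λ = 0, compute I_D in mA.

I_D = 11.3 mA

V_GS = V_G = 2.91 V, so V_ov = 2.91 − 1.07 = 1.84 V.
k_n = μ_nC_ox · (W/L) = 6.65 mA/V².
Assume saturation: I_D = ½ k_n V_ov² = 0.5 × 6.65 × 1.84² = 11.3 mA, giving V_DS = V_DD − I_D R_D = 5.11 − 11.3 × 0.206 = 2.79 V.
V_DS = 2.79 V ≥ V_ov = 1.84 V, confirming saturation.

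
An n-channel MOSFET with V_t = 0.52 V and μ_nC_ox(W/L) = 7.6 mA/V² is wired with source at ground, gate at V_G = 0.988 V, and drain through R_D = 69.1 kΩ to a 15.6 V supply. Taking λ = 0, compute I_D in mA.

I_D = 0.225 mA

V_GS = V_G = 0.988 V, so V_ov = 0.988 − 0.52 = 0.468 V.
Assume saturation: I_D = ½ k_n V_ov² = 0.5 × 7.6 × 0.468² = 0.832 mA, giving V_DS = V_DD − I_D R_D = 15.6 − 0.832 × 69.1 = -41.9 V.
But -41.9 V < V_ov = 0.468 V, so the device is actually in triode.
In triode I_D = k_n[V_ov V_DS − ½ V_DS²] and I_D = (V_DD − V_DS)/R_D. Equating: 263 V_DS² − 246.8 V_DS + 15.6 = 0, giving V_DS = 0.0682 V (the root below V_ov).
I_D = (15.6 − 0.0682) / 69.1 = 0.225 mA.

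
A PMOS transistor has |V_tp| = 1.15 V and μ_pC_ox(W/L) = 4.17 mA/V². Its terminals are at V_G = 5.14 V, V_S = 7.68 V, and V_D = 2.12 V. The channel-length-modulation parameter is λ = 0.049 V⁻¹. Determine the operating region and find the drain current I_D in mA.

Saturation; I_D = 5.13 mA

V_SG = V_S − V_G = 7.68 − 5.14 = 2.54 V; V_SD = V_S − V_D = 7.68 − 2.12 = 5.56 V.
V_ov = V_SG − |V_tp| = 2.54 − 1.15 = 1.39 V.
Since V_SD = 5.56 V ≥ V_ov = 1.39 V, the device is in saturation.
I_D = ½ k_p V_ov² (1 + λ V_SD) = 0.5 × 4.17 × 1.39² × (1 + 0.049 × 5.56) = 5.13 mA.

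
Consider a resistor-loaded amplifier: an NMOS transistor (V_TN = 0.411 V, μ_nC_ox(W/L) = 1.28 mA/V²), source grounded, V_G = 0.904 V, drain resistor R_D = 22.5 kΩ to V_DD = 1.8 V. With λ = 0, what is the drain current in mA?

I_D = 0.0740 mA

V_GS = V_G = 0.904 V, so V_ov = 0.904 − 0.411 = 0.493 V.
Assume saturation: I_D = ½ k_n V_ov² = 0.5 × 1.28 × 0.493² = 0.156 mA, giving V_DS = V_DD − I_D R_D = 1.8 − 0.156 × 22.5 = -1.7 V.
But -1.7 V < V_ov = 0.493 V, so the device is actually in triode.
In triode I_D = k_n[V_ov V_DS − ½ V_DS²] and I_D = (V_DD − V_DS)/R_D. Equating: 14.4 V_DS² − 15.2 V_DS + 1.8 = 0, giving V_DS = 0.136 V (the root below V_ov).
I_D = (1.8 − 0.136) / 22.5 = 0.074 mA.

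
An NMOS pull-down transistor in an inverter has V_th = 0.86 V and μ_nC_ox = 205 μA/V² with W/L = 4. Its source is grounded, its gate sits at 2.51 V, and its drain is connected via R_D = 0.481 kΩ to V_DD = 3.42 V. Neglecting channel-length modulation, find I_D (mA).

V_GS = V_G = 2.51 V, so V_ov = 2.51 − 0.86 = 1.65 V.
k_n = μ_nC_ox · (W/L) = 0.82 mA/V².
Assume saturation: I_D = ½ k_n V_ov² = 0.5 × 0.82 × 1.65² = 1.12 mA, giving V_DS = V_DD − I_D R_D = 3.42 − 1.12 × 0.481 = 2.88 V.
V_DS = 2.88 V ≥ V_ov = 1.65 V, confirming saturation.

I_D = 1.12 mA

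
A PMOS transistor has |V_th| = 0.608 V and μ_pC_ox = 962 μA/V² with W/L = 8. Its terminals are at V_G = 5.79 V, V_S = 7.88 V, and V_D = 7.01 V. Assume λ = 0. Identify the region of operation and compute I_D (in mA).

Triode; I_D = 7.01 mA

V_SG = V_S − V_G = 7.88 − 5.79 = 2.09 V; V_SD = V_S − V_D = 7.88 − 7.01 = 0.87 V.
k_p = μ_pC_ox · (W/L) = 7.696 mA/V².
V_ov = V_SG − |V_th| = 2.09 − 0.608 = 1.48 V.
Since V_SD = 0.87 V < V_ov = 1.48 V, the device is in the triode region.
I_D = k_p [V_ov · V_SD − ½ V_SD²] = 7.696 × [1.48 × 0.87 − 0.5 × 0.87²] = 7.01 mA.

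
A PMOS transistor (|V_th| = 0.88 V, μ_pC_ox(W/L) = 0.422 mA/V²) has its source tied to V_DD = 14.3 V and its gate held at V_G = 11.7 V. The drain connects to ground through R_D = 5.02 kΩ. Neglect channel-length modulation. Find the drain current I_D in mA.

I_D = 0.624 mA

V_SG = V_DD − V_G = 14.3 − 11.7 = 2.6 V, so V_ov = 2.6 − 0.88 = 1.72 V.
Assume saturation: I_D = ½ k_p V_ov² = 0.5 × 0.422 × 1.72² = 0.624 mA, giving V_SD = V_DD − I_D R_D = 14.3 − 0.624 × 5.02 = 11.2 V.
V_SD = 11.2 V ≥ V_ov = 1.72 V, confirming saturation.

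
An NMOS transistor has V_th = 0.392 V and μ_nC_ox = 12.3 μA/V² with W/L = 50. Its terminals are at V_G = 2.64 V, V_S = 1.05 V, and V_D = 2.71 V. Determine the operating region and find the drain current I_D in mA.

Saturation; I_D = 0.441 mA

V_GS = V_G − V_S = 2.64 − 1.05 = 1.59 V; V_DS = V_D − V_S = 2.71 − 1.05 = 1.66 V.
k_n = μ_nC_ox · (W/L) = 0.615 mA/V².
V_ov = V_GS − V_th = 1.59 − 0.392 = 1.2 V.
Since V_DS = 1.66 V ≥ V_ov = 1.2 V, the device is in saturation.
I_D = ½ k_n V_ov² = 0.5 × 0.615 × 1.2² = 0.441 mA.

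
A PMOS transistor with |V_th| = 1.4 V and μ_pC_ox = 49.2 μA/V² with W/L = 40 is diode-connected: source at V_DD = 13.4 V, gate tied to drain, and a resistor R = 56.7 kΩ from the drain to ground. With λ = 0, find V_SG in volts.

With gate tied to drain, V_SG = V_SD ≥ V_SG − |V_th|, so the device is in saturation.
k_p = μ_pC_ox · (W/L) = 1.968 mA/V².
KCL at the drain: ½ k_p (V_SG − |V_th|)² = (V_DD − V_SG)/R.
Let x = V_SG − 1.4. Then 55.8 x² + x − 12 = 0, giving x = 0.455 V (positive root), so V_SG = 1.85 V.
I_D = (V_DD − V_SG)/R = (13.4 − 1.85) / 56.7 = 0.204 mA.

V_SG = 1.85 V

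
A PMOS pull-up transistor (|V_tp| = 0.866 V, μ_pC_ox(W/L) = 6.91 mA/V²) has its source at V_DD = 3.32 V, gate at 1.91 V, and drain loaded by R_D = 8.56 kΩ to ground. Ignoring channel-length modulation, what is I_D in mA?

I_D = 0.375 mA

V_SG = V_DD − V_G = 3.32 − 1.91 = 1.41 V, so V_ov = 1.41 − 0.866 = 0.544 V.
Assume saturation: I_D = ½ k_p V_ov² = 0.5 × 6.91 × 0.544² = 1.02 mA, giving V_SD = V_DD − I_D R_D = 3.32 − 1.02 × 8.56 = -5.43 V.
But -5.43 V < V_ov = 0.544 V, so the device is actually in triode.
In triode I_D = k_p[V_ov V_SD − ½ V_SD²] and I_D = (V_DD − V_SD)/R_D. Equating: 29.6 V_SD² − 33.18 V_SD + 3.32 = 0, giving V_SD = 0.111 V (the root below V_ov).
I_D = (3.32 − 0.111) / 8.56 = 0.375 mA.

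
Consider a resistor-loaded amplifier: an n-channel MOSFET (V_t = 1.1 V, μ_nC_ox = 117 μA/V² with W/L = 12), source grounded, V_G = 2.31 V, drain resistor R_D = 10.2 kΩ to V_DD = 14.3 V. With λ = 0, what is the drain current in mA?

I_D = 1.03 mA

V_GS = V_G = 2.31 V, so V_ov = 2.31 − 1.1 = 1.21 V.
k_n = μ_nC_ox · (W/L) = 1.404 mA/V².
Assume saturation: I_D = ½ k_n V_ov² = 0.5 × 1.404 × 1.21² = 1.03 mA, giving V_DS = V_DD − I_D R_D = 14.3 − 1.03 × 10.2 = 3.82 V.
V_DS = 3.82 V ≥ V_ov = 1.21 V, confirming saturation.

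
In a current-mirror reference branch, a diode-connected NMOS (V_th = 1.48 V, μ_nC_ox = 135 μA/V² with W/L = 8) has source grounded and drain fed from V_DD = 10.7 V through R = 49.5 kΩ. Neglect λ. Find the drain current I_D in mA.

I_D = 0.175 mA

With gate tied to drain, V_GS = V_DS ≥ V_GS − V_th, so the device is in saturation.
k_n = μ_nC_ox · (W/L) = 1.08 mA/V².
KCL at the drain: ½ k_n (V_GS − V_th)² = (V_DD − V_GS)/R.
Let x = V_GS − 1.48. Then 26.7 x² + x − 9.22 = 0, giving x = 0.569 V (positive root), so V_GS = 2.05 V.
I_D = (V_DD − V_GS)/R = (10.7 − 2.05) / 49.5 = 0.175 mA.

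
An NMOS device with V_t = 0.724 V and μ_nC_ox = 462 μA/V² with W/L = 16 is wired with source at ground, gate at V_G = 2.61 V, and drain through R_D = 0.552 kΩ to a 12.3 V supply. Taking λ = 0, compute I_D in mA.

V_GS = V_G = 2.61 V, so V_ov = 2.61 − 0.724 = 1.89 V.
k_n = μ_nC_ox · (W/L) = 7.392 mA/V².
Assume saturation: I_D = ½ k_n V_ov² = 0.5 × 7.392 × 1.89² = 13.1 mA, giving V_DS = V_DD − I_D R_D = 12.3 − 13.1 × 0.552 = 5.04 V.
V_DS = 5.04 V ≥ V_ov = 1.89 V, confirming saturation.

I_D = 13.1 mA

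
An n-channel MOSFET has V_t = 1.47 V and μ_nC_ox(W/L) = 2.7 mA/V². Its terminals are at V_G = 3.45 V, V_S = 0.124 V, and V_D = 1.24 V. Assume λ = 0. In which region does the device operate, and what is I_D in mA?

Triode; I_D = 3.91 mA

V_GS = V_G − V_S = 3.45 − 0.124 = 3.33 V; V_DS = V_D − V_S = 1.24 − 0.124 = 1.12 V.
V_ov = V_GS − V_t = 3.33 − 1.47 = 1.86 V.
Since V_DS = 1.12 V < V_ov = 1.86 V, the device is in the triode region.
I_D = k_n [V_ov · V_DS − ½ V_DS²] = 2.7 × [1.86 × 1.12 − 0.5 × 1.12²] = 3.91 mA.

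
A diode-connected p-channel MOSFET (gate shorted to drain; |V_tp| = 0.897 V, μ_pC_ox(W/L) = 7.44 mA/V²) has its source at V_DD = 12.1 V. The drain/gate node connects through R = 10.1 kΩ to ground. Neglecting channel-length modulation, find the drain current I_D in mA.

I_D = 1.06 mA

With gate tied to drain, V_SG = V_SD ≥ V_SG − |V_tp|, so the device is in saturation.
KCL at the drain: ½ k_p (V_SG − |V_tp|)² = (V_DD − V_SG)/R.
Let x = V_SG − 0.897. Then 37.6 x² + x − 11.2 = 0, giving x = 0.533 V (positive root), so V_SG = 1.43 V.
I_D = (V_DD − V_SG)/R = (12.1 − 1.43) / 10.1 = 1.06 mA.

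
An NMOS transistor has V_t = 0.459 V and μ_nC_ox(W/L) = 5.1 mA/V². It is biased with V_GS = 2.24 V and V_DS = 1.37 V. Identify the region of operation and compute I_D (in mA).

Triode; I_D = 7.66 mA

V_ov = V_GS − V_t = 2.24 − 0.459 = 1.78 V.
Since V_DS = 1.37 V < V_ov = 1.78 V, the device is in the triode region.
I_D = k_n [V_ov · V_DS − ½ V_DS²] = 5.1 × [1.78 × 1.37 − 0.5 × 1.37²] = 7.66 mA.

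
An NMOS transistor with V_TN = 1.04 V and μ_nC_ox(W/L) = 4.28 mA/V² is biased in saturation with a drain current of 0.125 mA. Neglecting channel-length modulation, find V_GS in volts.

In saturation I_D = ½ k_n (V_GS − V_TN)², so V_GS − V_TN = √(2 I_D / k_n) = √(2 × 0.125 / 4.28) = 0.242 V.
V_GS = 1.04 + 0.242 = 1.28 V.

V_GS = 1.28 V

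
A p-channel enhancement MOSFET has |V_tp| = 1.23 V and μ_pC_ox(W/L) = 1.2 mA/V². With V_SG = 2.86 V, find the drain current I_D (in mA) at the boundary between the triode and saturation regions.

I_D = 1.59 mA

At the boundary V_SD = V_ov = V_SG − |V_tp| = 2.86 − 1.23 = 1.63 V.
I_D = ½ k_p V_ov² = 0.5 × 1.2 × 1.63² = 1.59 mA.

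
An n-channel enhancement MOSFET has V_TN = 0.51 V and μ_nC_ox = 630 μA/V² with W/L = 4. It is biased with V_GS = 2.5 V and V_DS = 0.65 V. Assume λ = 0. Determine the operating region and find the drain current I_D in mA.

Triode; I_D = 2.73 mA

k_n = μ_nC_ox · (W/L) = 2.52 mA/V².
V_ov = V_GS − V_TN = 2.5 − 0.51 = 1.99 V.
Since V_DS = 0.65 V < V_ov = 1.99 V, the device is in the triode region.
I_D = k_n [V_ov · V_DS − ½ V_DS²] = 2.52 × [1.99 × 0.65 − 0.5 × 0.65²] = 2.73 mA.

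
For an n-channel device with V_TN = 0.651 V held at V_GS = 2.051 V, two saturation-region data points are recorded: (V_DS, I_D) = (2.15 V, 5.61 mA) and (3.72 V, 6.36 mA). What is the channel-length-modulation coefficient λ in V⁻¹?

With V_GS fixed, I_D ∝ (1 + λ V_DS) in saturation, so I_D2/I_D1 = (1 + λ V_DS2)/(1 + λ V_DS1).
6.36/5.61 = 1.134 = (1 + 3.72 λ)/(1 + 2.15 λ).
Solving: λ (I_D1 V_DS2 − I_D2 V_DS1) = I_D2 − I_D1, so λ = (6.36 − 5.61) / (5.61 × 3.72 − 6.36 × 2.15) = 0.75 / 7.2 = 0.104 V⁻¹.

λ = 0.104 V⁻¹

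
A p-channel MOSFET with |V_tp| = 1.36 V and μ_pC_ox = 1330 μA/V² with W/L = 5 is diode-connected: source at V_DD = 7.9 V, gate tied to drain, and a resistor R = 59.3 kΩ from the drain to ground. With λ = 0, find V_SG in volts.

V_SG = 1.54 V

With gate tied to drain, V_SG = V_SD ≥ V_SG − |V_tp|, so the device is in saturation.
k_p = μ_pC_ox · (W/L) = 6.65 mA/V².
KCL at the drain: ½ k_p (V_SG − |V_tp|)² = (V_DD − V_SG)/R.
Let x = V_SG − 1.36. Then 197 x² + x − 6.54 = 0, giving x = 0.18 V (positive root), so V_SG = 1.54 V.
I_D = (V_DD − V_SG)/R = (7.9 − 1.54) / 59.3 = 0.107 mA.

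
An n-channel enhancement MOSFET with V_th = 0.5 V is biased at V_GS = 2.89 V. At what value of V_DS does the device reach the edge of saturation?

The boundary between triode and saturation is V_DS = V_GS − V_th = V_ov.
V_ov = 2.89 − 0.5 = 2.39 V.

V_DS,sat = 2.39 V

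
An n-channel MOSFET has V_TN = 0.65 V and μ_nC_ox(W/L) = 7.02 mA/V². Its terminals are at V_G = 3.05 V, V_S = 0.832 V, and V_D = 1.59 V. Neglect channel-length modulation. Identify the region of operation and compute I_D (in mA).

Triode; I_D = 6.33 mA

V_GS = V_G − V_S = 3.05 − 0.832 = 2.22 V; V_DS = V_D − V_S = 1.59 − 0.832 = 0.758 V.
V_ov = V_GS − V_TN = 2.22 − 0.65 = 1.57 V.
Since V_DS = 0.758 V < V_ov = 1.57 V, the device is in the triode region.
I_D = k_n [V_ov · V_DS − ½ V_DS²] = 7.02 × [1.57 × 0.758 − 0.5 × 0.758²] = 6.33 mA.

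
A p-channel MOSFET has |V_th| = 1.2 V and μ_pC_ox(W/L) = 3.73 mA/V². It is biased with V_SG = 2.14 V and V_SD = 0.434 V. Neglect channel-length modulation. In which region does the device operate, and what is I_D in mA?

V_ov = V_SG − |V_th| = 2.14 − 1.2 = 0.94 V.
Since V_SD = 0.434 V < V_ov = 0.94 V, the device is in the triode region.
I_D = k_p [V_ov · V_SD − ½ V_SD²] = 3.73 × [0.94 × 0.434 − 0.5 × 0.434²] = 1.17 mA.

Triode; I_D = 1.17 mA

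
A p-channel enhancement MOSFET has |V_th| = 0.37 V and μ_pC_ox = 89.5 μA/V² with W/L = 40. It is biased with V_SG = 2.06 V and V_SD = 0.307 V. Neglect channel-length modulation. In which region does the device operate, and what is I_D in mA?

Triode; I_D = 1.69 mA

k_p = μ_pC_ox · (W/L) = 3.58 mA/V².
V_ov = V_SG − |V_th| = 2.06 − 0.37 = 1.69 V.
Since V_SD = 0.307 V < V_ov = 1.69 V, the device is in the triode region.
I_D = k_p [V_ov · V_SD − ½ V_SD²] = 3.58 × [1.69 × 0.307 − 0.5 × 0.307²] = 1.69 mA.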